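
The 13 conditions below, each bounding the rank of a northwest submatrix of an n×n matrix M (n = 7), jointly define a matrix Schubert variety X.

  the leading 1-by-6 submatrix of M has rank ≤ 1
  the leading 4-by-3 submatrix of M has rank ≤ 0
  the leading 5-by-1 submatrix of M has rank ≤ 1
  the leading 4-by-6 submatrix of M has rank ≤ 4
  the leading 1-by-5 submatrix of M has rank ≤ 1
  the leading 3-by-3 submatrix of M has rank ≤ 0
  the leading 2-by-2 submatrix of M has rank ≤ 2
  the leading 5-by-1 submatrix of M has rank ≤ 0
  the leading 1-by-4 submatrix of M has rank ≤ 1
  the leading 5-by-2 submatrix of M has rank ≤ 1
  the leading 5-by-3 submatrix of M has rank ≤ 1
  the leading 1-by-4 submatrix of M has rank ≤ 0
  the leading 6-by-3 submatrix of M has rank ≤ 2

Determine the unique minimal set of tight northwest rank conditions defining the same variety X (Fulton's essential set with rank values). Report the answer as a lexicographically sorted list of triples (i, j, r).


Computing R[i][j] = min implied NW-rank bound (n=7, 13 conditions):

  i=1: 0, 0, 0, 0, 1, 1, 1
  i=2: 0, 0, 0, 1, 2, 2, 2
  i=3: 0, 0, 0, 1, 2, 3, 3
  i=4: 0, 0, 0, 1, 2, 3, 4
  i=5: 0, 1, 1, 2, 3, 4, 5
  i=6: 1, 2, 2, 3, 4, 5, 6
  i=7: 1, 2, 3, 4, 5, 6, 7

hence w(1..7) = (5, 4, 6, 7, 2, 1, 3).

|D(w)|=14, |Ess(w)|=3:

[(1, 4, 0), (4, 3, 0), (5, 1, 0)]


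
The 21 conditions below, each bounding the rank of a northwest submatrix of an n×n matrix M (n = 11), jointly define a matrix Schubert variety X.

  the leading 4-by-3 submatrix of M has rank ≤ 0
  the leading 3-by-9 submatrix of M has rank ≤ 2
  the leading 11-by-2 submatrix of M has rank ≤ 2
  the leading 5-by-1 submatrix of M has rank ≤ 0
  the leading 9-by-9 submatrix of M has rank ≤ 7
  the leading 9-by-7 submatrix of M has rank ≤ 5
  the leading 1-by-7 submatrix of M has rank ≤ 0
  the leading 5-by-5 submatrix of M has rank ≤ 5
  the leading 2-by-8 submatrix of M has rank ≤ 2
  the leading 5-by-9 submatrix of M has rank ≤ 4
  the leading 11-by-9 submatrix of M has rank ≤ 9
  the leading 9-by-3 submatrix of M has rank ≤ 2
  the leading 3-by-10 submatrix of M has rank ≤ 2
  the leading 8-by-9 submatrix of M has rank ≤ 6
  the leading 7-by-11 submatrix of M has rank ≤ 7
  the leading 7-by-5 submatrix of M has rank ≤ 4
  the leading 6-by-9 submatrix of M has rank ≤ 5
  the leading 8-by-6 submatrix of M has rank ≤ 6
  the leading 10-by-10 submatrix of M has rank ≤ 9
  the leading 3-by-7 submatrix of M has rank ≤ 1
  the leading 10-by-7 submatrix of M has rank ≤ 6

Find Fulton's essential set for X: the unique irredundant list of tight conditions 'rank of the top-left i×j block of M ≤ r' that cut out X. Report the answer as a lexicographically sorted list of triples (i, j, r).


Recovering R(i,j) via the rank-extension bound from the 21 conditions:

  0, 0, 0, 0, 0, 0, 0, 1, 1, 1, 1
  0, 0, 0, 1, 1, 1, 1, 2, 2, 2, 2
  0, 0, 0, 1, 1, 1, 1, 2, 2, 2, 3
  0, 0, 0, 1, 2, 2, 2, 3, 3, 3, 4
  0, 1, 1, 2, 3, 3, 3, 4, 4, 4, 5
  1, 2, 2, 3, 4, 4, 4, 5, 5, 5, 6
  1, 2, 2, 3, 4, 5, 5, 6, 6, 6, 7
  1, 2, 2, 3, 4, 5, 5, 6, 6, 7, 8
  1, 2, 2, 3, 4, 5, 5, 6, 7, 8, 9
  1, 2, 3, 4, 5, 6, 6, 7, 8, 9, 10
  1, 2, 3, 4, 5, 6, 7, 8, 9, 10, 11

the unique w with this rank table is (8, 4, 11, 5, 2, 1, 6, 10, 9, 3, 7).

Fulton essential set (8 of the 28 Rothe cells):

[(1, 7, 0), (3, 7, 1), (3, 10, 2), (4, 3, 0), (5, 1, 0), (8, 9, 6), (9, 3, 2), (9, 7, 5)]


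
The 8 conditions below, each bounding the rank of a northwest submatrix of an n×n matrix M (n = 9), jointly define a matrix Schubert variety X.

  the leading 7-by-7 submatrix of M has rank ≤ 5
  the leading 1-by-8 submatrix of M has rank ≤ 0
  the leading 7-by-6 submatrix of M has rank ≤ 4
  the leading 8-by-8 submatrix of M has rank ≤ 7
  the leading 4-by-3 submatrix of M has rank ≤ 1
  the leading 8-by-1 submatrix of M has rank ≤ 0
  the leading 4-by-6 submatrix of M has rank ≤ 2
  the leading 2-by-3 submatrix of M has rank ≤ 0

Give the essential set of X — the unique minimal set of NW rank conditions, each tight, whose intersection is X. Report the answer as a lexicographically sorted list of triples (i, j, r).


Reconstructing r_w from the 8 given conditions:

  R[1]: 0, 0, 0, 0, 0, 0, 0, 0, 1
  R[2]: 0, 0, 0, 1, 1, 1, 1, 1, 2
  R[3]: 0, 1, 1, 2, 2, 2, 2, 2, 3
  R[4]: 0, 1, 1, 2, 2, 2, 3, 3, 4
  R[5]: 0, 1, 2, 3, 3, 3, 4, 4, 5
  R[6]: 0, 1, 2, 3, 4, 4, 5, 5, 6
  R[7]: 0, 1, 2, 3, 4, 4, 5, 6, 7
  R[8]: 0, 1, 2, 3, 4, 5, 6, 7, 8
  R[9]: 1, 2, 3, 4, 5, 6, 7, 8, 9

the unique w with this rank table is (9, 4, 2, 7, 3, 5, 8, 6, 1).

D(w) has 21 cells with 6 SE-corners; essential set:

[(1, 8, 0), (2, 3, 0), (4, 3, 1), (4, 6, 2), (7, 6, 4), (8, 1, 0)]


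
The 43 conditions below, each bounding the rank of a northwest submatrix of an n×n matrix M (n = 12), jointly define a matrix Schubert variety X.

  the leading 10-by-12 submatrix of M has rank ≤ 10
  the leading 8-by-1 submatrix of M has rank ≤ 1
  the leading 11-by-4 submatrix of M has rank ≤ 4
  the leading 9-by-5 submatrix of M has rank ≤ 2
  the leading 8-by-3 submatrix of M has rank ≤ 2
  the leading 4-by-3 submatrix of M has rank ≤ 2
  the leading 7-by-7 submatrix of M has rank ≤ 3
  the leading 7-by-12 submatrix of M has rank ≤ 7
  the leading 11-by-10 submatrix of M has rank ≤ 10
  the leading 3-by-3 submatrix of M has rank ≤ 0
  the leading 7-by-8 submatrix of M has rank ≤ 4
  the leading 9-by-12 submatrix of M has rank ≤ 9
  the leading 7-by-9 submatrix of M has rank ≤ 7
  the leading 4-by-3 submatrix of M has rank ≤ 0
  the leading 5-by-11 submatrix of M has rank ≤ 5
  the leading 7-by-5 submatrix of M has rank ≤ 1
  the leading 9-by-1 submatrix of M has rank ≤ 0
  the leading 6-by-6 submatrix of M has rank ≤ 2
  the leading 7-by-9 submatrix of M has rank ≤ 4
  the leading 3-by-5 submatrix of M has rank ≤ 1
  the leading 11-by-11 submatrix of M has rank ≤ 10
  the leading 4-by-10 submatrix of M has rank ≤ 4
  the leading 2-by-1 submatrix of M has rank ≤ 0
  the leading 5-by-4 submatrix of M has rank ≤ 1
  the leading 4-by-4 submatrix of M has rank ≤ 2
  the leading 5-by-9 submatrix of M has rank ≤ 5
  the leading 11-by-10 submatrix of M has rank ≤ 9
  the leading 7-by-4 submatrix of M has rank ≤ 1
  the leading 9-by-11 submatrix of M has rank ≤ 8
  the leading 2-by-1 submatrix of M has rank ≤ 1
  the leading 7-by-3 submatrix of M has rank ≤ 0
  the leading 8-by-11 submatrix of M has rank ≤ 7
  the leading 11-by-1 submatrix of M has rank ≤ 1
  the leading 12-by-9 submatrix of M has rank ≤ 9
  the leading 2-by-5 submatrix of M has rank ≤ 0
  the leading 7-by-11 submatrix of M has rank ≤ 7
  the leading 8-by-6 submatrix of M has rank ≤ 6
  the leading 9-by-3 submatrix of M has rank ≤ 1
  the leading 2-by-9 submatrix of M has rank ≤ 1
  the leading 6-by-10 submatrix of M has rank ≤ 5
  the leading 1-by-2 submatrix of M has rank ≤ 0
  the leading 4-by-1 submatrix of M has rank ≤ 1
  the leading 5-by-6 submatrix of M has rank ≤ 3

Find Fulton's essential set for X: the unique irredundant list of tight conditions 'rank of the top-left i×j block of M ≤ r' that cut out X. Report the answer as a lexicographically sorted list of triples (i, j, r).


Recovering R(i,j) via the rank-extension bound from the 43 conditions:

  i=1: 0  0  0  0  0  1  1  1  1  1  1  1
  i=2: 0  0  0  0  0  1  1  1  1  2  2  2
  i=3: 0  0  0  1  1  2  2  2  2  3  3  3
  i=4: 0  0  0  1  1  2  3  3  3  4  4  4
  i=5: 0  0  0  1  1  2  3  4  4  5  5  5
  i=6: 0  0  0  1  1  2  3  4  4  5  6  6
  i=7: 0  0  0  1  1  2  3  4  4  5  6  7
  i=8: 0  1  1  2  2  3  4  5  5  6  7  8
  i=9: 0  1  1  2  2  3  4  5  6  7  8  9
  i=10: 1  2  2  3  3  4  5  6  7  8  9  10
  i=11: 1  2  3  4  4  5  6  7  8  9  10  11
  i=12: 1  2  3  4  5  6  7  8  9  10  11  12

reading off 1-entries of Δ²R: w = (6, 10, 4, 7, 8, 11, 12, 2, 9, 1, 3, 5).

ℓ(w)=38; the 8 essential cells (i,j,r):

[(2, 5, 0), (2, 9, 1), (7, 3, 0), (7, 5, 1), (7, 9, 4), (9, 1, 0), (9, 3, 1), (9, 5, 2)]


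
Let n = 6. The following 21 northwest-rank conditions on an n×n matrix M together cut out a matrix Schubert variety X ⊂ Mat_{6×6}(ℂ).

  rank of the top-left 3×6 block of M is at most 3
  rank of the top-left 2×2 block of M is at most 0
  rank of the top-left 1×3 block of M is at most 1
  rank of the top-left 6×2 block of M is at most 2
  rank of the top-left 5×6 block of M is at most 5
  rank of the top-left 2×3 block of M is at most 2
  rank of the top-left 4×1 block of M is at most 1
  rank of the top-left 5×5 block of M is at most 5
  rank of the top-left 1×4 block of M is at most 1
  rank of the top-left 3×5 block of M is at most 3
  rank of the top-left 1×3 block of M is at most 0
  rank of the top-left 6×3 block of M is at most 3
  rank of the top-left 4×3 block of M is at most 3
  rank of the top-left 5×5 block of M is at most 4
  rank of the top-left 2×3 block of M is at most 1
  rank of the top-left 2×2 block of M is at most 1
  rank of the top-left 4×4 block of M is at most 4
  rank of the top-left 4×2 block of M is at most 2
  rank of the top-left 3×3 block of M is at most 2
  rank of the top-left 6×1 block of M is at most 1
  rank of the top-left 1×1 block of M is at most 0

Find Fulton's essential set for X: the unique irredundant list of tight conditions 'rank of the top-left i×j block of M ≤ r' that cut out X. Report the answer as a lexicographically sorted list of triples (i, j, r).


Rank table r_w(6×6) implied by the 21 constraints:

  R[1]: 0, 0, 0, 1, 1, 1
  R[2]: 0, 0, 1, 2, 2, 2
  R[3]: 1, 1, 2, 3, 3, 3
  R[4]: 1, 2, 3, 4, 4, 4
  R[5]: 1, 2, 3, 4, 4, 5
  R[6]: 1, 2, 3, 4, 5, 6

reading off 1-entries of Δ²R: w = (4, 3, 1, 2, 6, 5).

Rothe diagram D(w) (6 cells), 3 SE-corners (essential conditions):

[(1, 3, 0), (2, 2, 0), (5, 5, 4)]


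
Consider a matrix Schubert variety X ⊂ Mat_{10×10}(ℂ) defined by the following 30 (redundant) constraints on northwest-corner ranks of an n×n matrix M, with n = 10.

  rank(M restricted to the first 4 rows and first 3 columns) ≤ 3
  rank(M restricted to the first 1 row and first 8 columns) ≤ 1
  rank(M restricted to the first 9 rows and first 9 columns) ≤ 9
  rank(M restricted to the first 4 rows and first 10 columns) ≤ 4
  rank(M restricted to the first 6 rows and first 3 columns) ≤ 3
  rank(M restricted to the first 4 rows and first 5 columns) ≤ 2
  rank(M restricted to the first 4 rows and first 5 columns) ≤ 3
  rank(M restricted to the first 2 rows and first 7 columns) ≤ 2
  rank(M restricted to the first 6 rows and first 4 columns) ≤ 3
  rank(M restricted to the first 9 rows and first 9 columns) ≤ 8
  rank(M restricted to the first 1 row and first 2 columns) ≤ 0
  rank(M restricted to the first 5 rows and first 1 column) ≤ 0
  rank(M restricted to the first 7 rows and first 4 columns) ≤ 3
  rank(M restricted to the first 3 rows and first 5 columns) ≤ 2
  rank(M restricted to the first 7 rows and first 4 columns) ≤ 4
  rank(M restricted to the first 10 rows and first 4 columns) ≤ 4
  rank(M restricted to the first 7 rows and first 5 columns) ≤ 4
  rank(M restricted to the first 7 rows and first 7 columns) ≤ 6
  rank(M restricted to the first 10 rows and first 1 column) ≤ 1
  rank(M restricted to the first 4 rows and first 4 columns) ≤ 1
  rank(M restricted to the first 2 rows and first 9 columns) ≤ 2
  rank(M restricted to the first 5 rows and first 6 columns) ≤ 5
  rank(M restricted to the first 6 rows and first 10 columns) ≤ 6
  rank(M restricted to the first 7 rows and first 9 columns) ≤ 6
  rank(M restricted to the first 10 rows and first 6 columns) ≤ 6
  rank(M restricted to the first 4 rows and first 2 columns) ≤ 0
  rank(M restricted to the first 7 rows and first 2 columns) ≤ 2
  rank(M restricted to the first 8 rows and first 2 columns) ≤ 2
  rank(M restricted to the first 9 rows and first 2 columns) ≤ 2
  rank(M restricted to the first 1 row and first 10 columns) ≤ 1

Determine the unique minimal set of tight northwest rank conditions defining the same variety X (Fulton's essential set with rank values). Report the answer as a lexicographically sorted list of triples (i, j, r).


Reconstructing r_w from the 30 given conditions:

  0 | 0 | 1 | 1 | 1 | 1 | 1 | 1 | 1 | 1
  0 | 0 | 1 | 1 | 2 | 2 | 2 | 2 | 2 | 2
  0 | 0 | 1 | 1 | 2 | 3 | 3 | 3 | 3 | 3
  0 | 0 | 1 | 1 | 2 | 3 | 4 | 4 | 4 | 4
  0 | 1 | 2 | 2 | 3 | 4 | 5 | 5 | 5 | 5
  1 | 2 | 3 | 3 | 4 | 5 | 6 | 6 | 6 | 6
  1 | 2 | 3 | 3 | 4 | 5 | 6 | 6 | 6 | 7
  1 | 2 | 3 | 4 | 5 | 6 | 7 | 7 | 7 | 8
  1 | 2 | 3 | 4 | 5 | 6 | 7 | 8 | 8 | 9
  1 | 2 | 3 | 4 | 5 | 6 | 7 | 8 | 9 | 10

second differences of R give the permutation w = (3, 5, 6, 7, 2, 1, 10, 4, 8, 9).

5 SE-corners of the 15-cell Rothe diagram give Ess(w):

[(4, 2, 0), (4, 4, 1), (5, 1, 0), (7, 4, 3), (7, 9, 6)]


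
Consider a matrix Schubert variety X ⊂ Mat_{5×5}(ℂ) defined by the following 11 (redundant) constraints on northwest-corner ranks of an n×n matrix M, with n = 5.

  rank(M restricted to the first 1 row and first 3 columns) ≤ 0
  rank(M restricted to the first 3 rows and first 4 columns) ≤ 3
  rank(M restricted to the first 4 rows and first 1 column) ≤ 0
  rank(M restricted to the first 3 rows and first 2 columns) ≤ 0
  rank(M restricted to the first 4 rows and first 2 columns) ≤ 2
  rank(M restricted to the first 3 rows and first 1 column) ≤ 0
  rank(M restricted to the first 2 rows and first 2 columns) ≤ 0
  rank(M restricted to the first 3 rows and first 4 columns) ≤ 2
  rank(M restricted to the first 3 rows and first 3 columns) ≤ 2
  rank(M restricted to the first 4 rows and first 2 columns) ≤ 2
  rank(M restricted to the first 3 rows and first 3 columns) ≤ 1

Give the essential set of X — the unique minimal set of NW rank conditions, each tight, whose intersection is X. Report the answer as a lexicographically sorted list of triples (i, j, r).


Propagating the 11 rank bounds to every northwest block:

  R[1]: 0, 0, 0, 1, 1
  R[2]: 0, 0, 1, 2, 2
  R[3]: 0, 0, 1, 2, 3
  R[4]: 0, 1, 2, 3, 4
  R[5]: 1, 2, 3, 4, 5

reading off 1-entries of Δ²R: w = (4, 3, 5, 2, 1).

3 SE-corners of the 8-cell Rothe diagram give Ess(w):

[(1, 3, 0), (3, 2, 0), (4, 1, 0)]


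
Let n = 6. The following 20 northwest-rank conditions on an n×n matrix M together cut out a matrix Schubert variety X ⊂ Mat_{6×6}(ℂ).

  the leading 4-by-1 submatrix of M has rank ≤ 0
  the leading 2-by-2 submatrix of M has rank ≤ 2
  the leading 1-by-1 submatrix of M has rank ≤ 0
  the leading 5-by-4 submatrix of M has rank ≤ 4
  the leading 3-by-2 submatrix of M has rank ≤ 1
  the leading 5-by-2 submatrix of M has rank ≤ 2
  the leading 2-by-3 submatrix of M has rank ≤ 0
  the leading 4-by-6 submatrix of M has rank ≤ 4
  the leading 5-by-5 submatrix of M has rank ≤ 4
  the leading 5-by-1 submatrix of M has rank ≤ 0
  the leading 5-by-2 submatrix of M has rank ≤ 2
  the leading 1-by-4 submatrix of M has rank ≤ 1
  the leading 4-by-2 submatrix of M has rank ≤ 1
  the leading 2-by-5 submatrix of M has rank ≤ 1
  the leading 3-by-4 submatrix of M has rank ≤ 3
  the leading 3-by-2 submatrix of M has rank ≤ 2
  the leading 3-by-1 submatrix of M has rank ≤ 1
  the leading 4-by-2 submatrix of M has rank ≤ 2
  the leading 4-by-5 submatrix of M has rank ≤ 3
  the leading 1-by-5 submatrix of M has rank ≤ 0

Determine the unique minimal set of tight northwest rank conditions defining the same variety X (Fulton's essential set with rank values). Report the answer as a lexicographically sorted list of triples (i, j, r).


Reconstructing r_w from the 20 given conditions:

  row 1: 0  0  0  0  0  1
  row 2: 0  0  0  1  1  2
  row 3: 0  1  1  2  2  3
  row 4: 0  1  2  3  3  4
  row 5: 0  1  2  3  4  5
  row 6: 1  2  3  4  5  6

so w = (6, 4, 2, 3, 5, 1).

Fulton essential set (3 of the 11 Rothe cells):

[(1, 5, 0), (2, 3, 0), (5, 1, 0)]


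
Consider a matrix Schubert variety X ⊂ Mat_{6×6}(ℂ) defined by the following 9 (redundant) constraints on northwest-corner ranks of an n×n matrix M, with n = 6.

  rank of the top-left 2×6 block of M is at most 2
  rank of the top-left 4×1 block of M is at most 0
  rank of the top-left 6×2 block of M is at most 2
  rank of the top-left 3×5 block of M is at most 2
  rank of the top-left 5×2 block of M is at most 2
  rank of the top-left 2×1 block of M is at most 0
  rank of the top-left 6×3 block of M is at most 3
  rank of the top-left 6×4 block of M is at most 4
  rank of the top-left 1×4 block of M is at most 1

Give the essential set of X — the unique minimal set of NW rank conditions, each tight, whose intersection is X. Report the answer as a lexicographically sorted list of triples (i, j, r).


Recovering R(i,j) via the rank-extension bound from the 9 conditions:

  R[1]: 0 1 1 1 1 1
  R[2]: 0 1 2 2 2 2
  R[3]: 0 1 2 2 2 3
  R[4]: 0 1 2 3 3 4
  R[5]: 1 2 3 4 4 5
  R[6]: 1 2 3 4 5 6

so w = (2, 3, 6, 4, 1, 5).

|D(w)|=6, |Ess(w)|=2:

[(3, 5, 2), (4, 1, 0)]


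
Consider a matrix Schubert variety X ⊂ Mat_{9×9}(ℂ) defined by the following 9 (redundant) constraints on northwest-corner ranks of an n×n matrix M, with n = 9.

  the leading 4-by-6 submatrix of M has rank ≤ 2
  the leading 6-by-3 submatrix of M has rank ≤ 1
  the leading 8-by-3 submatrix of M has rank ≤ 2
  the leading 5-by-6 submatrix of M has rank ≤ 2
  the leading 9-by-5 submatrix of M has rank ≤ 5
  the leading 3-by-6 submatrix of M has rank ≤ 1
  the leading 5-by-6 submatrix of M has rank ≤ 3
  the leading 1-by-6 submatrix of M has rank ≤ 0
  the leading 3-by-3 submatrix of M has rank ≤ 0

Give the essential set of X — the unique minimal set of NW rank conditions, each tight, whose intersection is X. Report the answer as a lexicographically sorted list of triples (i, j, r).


Reconstructing r_w from the 9 given conditions:

  i=1: 0 0 0 0 0 0 1 1 1
  i=2: 0 0 0 1 1 1 2 2 2
  i=3: 0 0 0 1 1 1 2 3 3
  i=4: 1 1 1 2 2 2 3 4 4
  i=5: 1 1 1 2 2 2 3 4 5
  i=6: 1 1 1 2 3 3 4 5 6
  i=7: 1 2 2 3 4 4 5 6 7
  i=8: 1 2 2 3 4 5 6 7 8
  i=9: 1 2 3 4 5 6 7 8 9

reading off 1-entries of Δ²R: w = (7, 4, 8, 1, 9, 5, 2, 6, 3).

Rothe diagram D(w) (21 cells), 6 SE-corners (essential conditions):

[(1, 6, 0), (3, 3, 0), (3, 6, 1), (5, 6, 2), (6, 3, 1), (8, 3, 2)]


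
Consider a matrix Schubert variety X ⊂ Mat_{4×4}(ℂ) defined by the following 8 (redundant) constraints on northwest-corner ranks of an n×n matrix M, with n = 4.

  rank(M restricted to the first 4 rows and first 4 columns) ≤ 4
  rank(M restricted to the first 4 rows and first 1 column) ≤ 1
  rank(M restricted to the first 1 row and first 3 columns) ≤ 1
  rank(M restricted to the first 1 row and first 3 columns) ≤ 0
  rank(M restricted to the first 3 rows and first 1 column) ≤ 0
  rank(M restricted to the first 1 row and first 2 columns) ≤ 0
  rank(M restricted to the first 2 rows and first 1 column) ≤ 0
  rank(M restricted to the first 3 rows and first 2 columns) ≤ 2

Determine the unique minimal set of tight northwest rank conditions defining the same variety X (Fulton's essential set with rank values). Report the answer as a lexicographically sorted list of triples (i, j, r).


Reconstructing r_w from the 8 given conditions:

  row 1: 0 0 0 1
  row 2: 0 1 1 2
  row 3: 0 1 2 3
  row 4: 1 2 3 4

giving w = (4, 2, 3, 1) via Δ²R.

2 SE-corners of the 5-cell Rothe diagram give Ess(w):

[(1, 3, 0), (3, 1, 0)]


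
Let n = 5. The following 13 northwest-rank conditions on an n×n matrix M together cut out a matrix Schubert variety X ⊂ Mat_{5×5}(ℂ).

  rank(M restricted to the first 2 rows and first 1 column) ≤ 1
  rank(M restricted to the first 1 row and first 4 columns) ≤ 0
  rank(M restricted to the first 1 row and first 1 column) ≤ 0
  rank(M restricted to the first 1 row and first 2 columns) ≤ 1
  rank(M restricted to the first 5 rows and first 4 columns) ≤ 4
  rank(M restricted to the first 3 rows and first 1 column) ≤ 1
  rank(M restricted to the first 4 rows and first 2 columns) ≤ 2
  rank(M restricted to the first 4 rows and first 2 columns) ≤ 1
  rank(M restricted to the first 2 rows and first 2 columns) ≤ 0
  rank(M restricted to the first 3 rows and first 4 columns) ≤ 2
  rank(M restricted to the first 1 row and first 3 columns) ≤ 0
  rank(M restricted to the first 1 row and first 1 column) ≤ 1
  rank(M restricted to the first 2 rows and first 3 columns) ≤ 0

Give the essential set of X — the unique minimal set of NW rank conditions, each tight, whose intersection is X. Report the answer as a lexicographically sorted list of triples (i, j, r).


Recovering R(i,j) via the rank-extension bound from the 13 conditions:

  i=1: 0, 0, 0, 0, 1
  i=2: 0, 0, 0, 1, 2
  i=3: 1, 1, 1, 2, 3
  i=4: 1, 1, 2, 3, 4
  i=5: 1, 2, 3, 4, 5

giving w = (5, 4, 1, 3, 2) via Δ²R.

Rothe diagram D(w) (8 cells), 3 SE-corners (essential conditions):

[(1, 4, 0), (2, 3, 0), (4, 2, 1)]


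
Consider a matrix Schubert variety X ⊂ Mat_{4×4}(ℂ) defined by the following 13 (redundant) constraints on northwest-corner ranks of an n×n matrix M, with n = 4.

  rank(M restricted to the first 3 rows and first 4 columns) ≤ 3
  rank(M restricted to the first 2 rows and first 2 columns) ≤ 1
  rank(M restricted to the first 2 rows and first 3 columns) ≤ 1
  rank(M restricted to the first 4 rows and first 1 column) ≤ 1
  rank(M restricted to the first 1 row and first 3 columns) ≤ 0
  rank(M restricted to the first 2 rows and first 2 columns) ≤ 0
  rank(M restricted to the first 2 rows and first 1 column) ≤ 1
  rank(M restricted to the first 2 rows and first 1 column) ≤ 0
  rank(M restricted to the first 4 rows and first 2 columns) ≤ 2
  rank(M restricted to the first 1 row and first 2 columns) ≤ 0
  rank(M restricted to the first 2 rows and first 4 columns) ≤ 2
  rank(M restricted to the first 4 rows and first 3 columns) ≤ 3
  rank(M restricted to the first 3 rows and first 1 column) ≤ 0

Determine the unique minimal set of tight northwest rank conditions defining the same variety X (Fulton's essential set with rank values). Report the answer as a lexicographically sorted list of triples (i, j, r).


Rank table r_w(4×4) implied by the 13 constraints:

  0 | 0 | 0 | 1
  0 | 0 | 1 | 2
  0 | 1 | 2 | 3
  1 | 2 | 3 | 4

the unique w with this rank table is (4, 3, 2, 1).

ℓ(w)=6; the 3 essential cells (i,j,r):

[(1, 3, 0), (2, 2, 0), (3, 1, 0)]


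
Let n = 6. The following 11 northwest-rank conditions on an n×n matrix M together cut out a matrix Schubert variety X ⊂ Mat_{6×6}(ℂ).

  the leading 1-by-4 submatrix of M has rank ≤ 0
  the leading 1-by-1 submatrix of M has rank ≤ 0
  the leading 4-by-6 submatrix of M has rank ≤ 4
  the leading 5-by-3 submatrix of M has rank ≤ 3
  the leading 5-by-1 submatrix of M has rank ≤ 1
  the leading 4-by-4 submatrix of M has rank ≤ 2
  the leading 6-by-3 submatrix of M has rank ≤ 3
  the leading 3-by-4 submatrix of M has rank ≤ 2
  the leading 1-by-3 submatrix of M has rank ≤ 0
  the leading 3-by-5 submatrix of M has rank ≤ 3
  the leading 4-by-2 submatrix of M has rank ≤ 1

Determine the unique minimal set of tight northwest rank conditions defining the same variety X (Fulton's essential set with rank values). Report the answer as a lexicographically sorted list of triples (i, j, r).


Propagating the 11 rank bounds to every northwest block:

  0  0  0  0  1  1
  1  1  1  1  2  2
  1  1  2  2  3  3
  1  1  2  2  3  4
  1  2  3  3  4  5
  1  2  3  4  5  6

the unique w with this rank table is (5, 1, 3, 6, 2, 4).

D(w) has 7 cells with 3 SE-corners; essential set:

[(1, 4, 0), (4, 2, 1), (4, 4, 2)]


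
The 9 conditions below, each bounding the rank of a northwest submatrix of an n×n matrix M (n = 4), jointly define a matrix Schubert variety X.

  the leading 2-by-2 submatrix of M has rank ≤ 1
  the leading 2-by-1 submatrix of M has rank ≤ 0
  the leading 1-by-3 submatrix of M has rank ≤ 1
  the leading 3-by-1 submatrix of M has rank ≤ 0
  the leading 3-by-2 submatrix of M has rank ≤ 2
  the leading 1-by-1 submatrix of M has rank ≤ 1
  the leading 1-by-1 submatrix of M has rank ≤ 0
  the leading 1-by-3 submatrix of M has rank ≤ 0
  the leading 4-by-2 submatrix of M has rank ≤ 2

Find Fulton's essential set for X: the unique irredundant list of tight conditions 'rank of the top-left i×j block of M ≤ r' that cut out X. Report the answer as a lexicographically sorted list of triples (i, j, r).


Computing R[i][j] = min implied NW-rank bound (n=4, 9 conditions):

  R[1]: 0  0  0  1
  R[2]: 0  1  1  2
  R[3]: 0  1  2  3
  R[4]: 1  2  3  4

second differences of R give the permutation w = (4, 2, 3, 1).

Rothe diagram D(w) (5 cells), 2 SE-corners (essential conditions):

[(1, 3, 0), (3, 1, 0)]


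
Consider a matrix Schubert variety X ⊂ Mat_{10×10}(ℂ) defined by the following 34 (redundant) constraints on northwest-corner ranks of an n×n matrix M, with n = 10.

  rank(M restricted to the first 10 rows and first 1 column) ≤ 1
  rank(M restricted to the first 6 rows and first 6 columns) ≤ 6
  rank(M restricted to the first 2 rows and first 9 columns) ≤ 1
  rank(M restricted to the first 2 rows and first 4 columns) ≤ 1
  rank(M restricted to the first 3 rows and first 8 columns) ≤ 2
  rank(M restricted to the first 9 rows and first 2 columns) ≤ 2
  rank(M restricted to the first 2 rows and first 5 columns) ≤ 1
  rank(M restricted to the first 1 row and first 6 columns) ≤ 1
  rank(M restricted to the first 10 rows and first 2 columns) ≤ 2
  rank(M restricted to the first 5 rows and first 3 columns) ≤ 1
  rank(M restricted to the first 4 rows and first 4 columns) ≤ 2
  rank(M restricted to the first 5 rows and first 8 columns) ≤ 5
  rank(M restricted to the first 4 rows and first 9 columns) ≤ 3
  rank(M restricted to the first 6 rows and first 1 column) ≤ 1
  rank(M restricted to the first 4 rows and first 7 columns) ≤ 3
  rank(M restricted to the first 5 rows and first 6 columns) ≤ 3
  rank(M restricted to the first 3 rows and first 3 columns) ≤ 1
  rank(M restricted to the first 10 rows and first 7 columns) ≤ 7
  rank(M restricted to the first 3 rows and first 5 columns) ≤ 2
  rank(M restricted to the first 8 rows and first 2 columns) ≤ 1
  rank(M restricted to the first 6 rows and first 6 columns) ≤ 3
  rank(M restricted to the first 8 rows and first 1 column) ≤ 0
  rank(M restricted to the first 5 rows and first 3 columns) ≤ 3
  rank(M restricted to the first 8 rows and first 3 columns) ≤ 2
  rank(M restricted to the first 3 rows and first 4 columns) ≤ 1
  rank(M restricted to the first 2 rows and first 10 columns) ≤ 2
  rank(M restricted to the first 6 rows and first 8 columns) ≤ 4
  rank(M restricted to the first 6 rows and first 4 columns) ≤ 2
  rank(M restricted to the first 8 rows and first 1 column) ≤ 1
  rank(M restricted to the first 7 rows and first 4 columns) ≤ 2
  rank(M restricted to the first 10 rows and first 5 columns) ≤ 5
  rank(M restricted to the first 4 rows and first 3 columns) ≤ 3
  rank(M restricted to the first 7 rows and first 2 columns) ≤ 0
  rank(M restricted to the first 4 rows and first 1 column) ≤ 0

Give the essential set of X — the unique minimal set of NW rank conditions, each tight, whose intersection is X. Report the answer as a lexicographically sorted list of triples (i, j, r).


Rank table r_w(10×10) implied by the 34 constraints:

  R[1]: 0 0 1 1 1 1 1 1 1 1
  R[2]: 0 0 1 1 1 1 1 1 1 2
  R[3]: 0 0 1 1 2 2 2 2 2 3
  R[4]: 0 0 1 2 3 3 3 3 3 4
  R[5]: 0 0 1 2 3 3 4 4 4 5
  R[6]: 0 0 1 2 3 3 4 4 5 6
  R[7]: 0 0 1 2 3 4 5 5 6 7
  R[8]: 0 1 2 3 4 5 6 6 7 8
  R[9]: 1 2 3 4 5 6 7 7 8 9
  R[10]: 1 2 3 4 5 6 7 8 9 10

giving w = (3, 10, 5, 4, 7, 9, 6, 2, 1, 8) via Δ²R.

ℓ(w)=25; the 6 essential cells (i,j,r):

[(2, 9, 1), (3, 4, 1), (6, 6, 3), (6, 8, 4), (7, 2, 0), (8, 1, 0)]


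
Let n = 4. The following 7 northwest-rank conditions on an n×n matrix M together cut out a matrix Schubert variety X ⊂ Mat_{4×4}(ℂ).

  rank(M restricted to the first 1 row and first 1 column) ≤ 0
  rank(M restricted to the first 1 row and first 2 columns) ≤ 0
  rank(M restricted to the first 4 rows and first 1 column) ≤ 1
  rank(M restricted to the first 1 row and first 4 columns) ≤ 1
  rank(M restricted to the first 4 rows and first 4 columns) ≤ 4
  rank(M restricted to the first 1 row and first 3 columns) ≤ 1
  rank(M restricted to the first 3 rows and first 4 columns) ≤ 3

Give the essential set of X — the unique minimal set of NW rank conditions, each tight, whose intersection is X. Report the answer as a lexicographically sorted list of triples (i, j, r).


The tightest implied rank at each (i,j), from the 7 conditions:

  R[1]: 0 0 1 1
  R[2]: 1 1 2 2
  R[3]: 1 2 3 3
  R[4]: 1 2 3 4

reading off 1-entries of Δ²R: w = (3, 1, 2, 4).

D(w) has 2 cells with 1 SE-corner; essential set:

[(1, 2, 0)]


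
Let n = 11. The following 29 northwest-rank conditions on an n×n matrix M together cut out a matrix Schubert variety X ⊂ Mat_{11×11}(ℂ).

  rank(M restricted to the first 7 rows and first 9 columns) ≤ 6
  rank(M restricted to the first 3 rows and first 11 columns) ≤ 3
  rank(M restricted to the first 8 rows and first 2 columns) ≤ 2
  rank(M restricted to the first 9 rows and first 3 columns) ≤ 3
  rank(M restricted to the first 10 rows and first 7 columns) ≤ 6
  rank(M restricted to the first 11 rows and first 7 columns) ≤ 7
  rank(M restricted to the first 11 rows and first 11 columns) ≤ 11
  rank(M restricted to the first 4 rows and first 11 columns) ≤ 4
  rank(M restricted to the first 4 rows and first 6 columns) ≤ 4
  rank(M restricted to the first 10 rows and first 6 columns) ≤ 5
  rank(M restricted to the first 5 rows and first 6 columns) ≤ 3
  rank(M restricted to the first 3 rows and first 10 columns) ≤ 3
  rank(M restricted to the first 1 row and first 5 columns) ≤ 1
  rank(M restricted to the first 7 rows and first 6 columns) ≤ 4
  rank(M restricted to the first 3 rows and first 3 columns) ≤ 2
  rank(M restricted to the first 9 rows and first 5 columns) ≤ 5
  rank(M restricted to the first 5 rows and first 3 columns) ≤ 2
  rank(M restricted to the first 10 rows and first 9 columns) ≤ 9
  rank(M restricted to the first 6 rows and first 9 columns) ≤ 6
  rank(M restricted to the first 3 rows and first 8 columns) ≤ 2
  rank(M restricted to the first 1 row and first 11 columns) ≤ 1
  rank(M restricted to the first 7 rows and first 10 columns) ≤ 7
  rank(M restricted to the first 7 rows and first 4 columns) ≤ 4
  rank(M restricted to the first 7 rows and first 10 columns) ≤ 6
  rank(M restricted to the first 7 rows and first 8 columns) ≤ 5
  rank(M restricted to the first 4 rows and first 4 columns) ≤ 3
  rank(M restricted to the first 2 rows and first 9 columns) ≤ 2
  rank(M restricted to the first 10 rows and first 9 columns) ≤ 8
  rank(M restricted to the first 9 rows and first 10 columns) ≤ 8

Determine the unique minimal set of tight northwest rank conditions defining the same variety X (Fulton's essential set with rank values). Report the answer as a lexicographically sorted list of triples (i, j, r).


Propagating the 29 rank bounds to every northwest block:

  row 1: 1 1 1 1 1 1 1 1 1 1 1
  row 2: 1 2 2 2 2 2 2 2 2 2 2
  row 3: 1 2 2 2 2 2 2 2 3 3 3
  row 4: 1 2 2 3 3 3 3 3 4 4 4
  row 5: 1 2 2 3 3 3 4 4 5 5 5
  row 6: 1 2 3 4 4 4 5 5 6 6 6
  row 7: 1 2 3 4 4 4 5 5 6 6 7
  row 8: 1 2 3 4 5 5 6 6 7 7 8
  row 9: 1 2 3 4 5 5 6 7 8 8 9
  row 10: 1 2 3 4 5 5 6 7 8 9 10
  row 11: 1 2 3 4 5 6 7 8 9 10 11

giving w = (1, 2, 9, 4, 7, 3, 11, 5, 8, 10, 6) via Δ²R.

|D(w)|=16, |Ess(w)|=7:

[(3, 8, 2), (5, 3, 2), (5, 6, 3), (7, 6, 4), (7, 8, 5), (7, 10, 6), (10, 6, 5)]


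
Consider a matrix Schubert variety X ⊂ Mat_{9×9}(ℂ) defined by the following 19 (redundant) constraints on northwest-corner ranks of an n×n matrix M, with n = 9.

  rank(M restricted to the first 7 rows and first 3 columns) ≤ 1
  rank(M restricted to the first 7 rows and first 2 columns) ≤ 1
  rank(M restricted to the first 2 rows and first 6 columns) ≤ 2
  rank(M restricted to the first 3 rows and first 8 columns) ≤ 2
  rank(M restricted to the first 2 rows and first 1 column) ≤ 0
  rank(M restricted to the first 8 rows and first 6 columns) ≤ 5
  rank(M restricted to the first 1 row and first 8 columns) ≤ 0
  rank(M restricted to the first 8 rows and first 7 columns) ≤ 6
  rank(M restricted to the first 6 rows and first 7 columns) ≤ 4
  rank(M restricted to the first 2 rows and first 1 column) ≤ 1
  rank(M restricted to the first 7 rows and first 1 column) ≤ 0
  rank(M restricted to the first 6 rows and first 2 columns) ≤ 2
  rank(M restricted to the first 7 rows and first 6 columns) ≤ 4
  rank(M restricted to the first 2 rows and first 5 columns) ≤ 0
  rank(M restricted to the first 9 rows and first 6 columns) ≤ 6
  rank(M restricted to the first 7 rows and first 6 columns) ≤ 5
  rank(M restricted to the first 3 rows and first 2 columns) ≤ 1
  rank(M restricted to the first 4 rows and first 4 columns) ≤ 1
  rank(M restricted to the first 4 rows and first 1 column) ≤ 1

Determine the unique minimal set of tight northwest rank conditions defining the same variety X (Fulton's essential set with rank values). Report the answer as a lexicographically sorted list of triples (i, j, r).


Reconstructing r_w from the 19 given conditions:

  row 1: 0 0 0 0 0 0 0 0 1
  row 2: 0 0 0 0 0 1 1 1 2
  row 3: 0 1 1 1 1 2 2 2 3
  row 4: 0 1 1 1 2 3 3 3 4
  row 5: 0 1 1 2 3 4 4 4 5
  row 6: 0 1 1 2 3 4 4 5 6
  row 7: 0 1 1 2 3 4 5 6 7
  row 8: 1 2 2 3 4 5 6 7 8
  row 9: 1 2 3 4 5 6 7 8 9

giving w = (9, 6, 2, 5, 4, 8, 7, 1, 3) via Δ²R.

Fulton essential set (6 of the 24 Rothe cells):

[(1, 8, 0), (2, 5, 0), (4, 4, 1), (6, 7, 4), (7, 1, 0), (7, 3, 1)]


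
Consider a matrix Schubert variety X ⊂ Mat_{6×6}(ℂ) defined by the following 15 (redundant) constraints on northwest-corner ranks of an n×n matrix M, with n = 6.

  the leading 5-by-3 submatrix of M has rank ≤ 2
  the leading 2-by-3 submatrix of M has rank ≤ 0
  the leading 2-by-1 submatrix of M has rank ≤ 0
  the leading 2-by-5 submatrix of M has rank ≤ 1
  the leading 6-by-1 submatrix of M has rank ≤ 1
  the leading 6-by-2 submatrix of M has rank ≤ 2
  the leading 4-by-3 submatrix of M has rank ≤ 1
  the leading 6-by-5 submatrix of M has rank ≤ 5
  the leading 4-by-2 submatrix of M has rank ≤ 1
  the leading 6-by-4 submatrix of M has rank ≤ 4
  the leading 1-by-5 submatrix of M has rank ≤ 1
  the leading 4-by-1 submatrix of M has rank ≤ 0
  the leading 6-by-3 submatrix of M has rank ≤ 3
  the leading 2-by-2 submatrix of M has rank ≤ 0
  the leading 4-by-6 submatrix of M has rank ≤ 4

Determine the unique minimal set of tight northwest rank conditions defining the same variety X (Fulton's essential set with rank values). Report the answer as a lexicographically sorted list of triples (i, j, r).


Rank table r_w(6×6) implied by the 15 constraints:

  0, 0, 0, 1, 1, 1
  0, 0, 0, 1, 1, 2
  0, 1, 1, 2, 2, 3
  0, 1, 1, 2, 3, 4
  1, 2, 2, 3, 4, 5
  1, 2, 3, 4, 5, 6

the unique w with this rank table is (4, 6, 2, 5, 1, 3).

Fulton essential set (4 of the 10 Rothe cells):

[(2, 3, 0), (2, 5, 1), (4, 1, 0), (4, 3, 1)]


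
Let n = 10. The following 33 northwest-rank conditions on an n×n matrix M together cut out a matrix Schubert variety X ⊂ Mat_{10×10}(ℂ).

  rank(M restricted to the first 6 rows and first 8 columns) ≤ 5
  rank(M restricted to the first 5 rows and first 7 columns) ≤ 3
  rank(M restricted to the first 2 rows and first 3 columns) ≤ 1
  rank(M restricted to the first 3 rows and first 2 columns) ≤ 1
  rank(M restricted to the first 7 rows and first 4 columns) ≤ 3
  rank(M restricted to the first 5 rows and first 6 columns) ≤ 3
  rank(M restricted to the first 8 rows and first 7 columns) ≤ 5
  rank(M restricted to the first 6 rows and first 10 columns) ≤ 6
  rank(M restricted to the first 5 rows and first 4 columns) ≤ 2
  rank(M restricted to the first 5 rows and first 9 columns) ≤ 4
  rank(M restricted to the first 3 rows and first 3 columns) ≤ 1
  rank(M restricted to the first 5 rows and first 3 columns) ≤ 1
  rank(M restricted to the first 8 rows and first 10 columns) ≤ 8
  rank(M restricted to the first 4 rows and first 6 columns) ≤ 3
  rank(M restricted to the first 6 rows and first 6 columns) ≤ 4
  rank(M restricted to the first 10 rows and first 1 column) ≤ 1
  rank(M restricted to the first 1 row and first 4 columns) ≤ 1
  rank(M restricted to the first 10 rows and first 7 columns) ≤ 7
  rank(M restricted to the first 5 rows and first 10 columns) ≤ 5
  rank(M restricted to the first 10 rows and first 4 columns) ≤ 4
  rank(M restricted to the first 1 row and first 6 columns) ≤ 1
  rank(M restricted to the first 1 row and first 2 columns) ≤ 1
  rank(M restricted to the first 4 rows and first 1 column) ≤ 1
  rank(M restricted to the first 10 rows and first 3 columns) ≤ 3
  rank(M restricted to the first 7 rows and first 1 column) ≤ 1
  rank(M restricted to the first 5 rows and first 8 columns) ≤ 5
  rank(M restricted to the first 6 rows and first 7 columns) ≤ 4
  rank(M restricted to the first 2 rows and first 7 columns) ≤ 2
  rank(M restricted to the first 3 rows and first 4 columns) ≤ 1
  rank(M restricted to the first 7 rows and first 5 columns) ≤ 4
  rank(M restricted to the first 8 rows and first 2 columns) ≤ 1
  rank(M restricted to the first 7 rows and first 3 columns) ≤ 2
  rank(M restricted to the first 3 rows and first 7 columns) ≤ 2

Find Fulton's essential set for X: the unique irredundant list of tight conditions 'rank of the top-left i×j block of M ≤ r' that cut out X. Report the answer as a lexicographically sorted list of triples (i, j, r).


The tightest implied rank at each (i,j), from the 33 conditions:

  row 1: 1  1  1  1  1  1  1  1  1  1
  row 2: 1  1  1  1  2  2  2  2  2  2
  row 3: 1  1  1  1  2  2  2  3  3  3
  row 4: 1  1  1  2  3  3  3  4  4  4
  row 5: 1  1  1  2  3  3  3  4  4  5
  row 6: 1  1  2  3  4  4  4  5  5  6
  row 7: 1  1  2  3  4  5  5  6  6  7
  row 8: 1  1  2  3  4  5  5  6  7  8
  row 9: 1  2  3  4  5  6  6  7  8  9
  row 10: 1  2  3  4  5  6  7  8  9  10

second differences of R give the permutation w = (1, 5, 8, 4, 10, 3, 6, 9, 2, 7).

ℓ(w)=19; the 7 essential cells (i,j,r):

[(3, 4, 1), (3, 7, 2), (5, 3, 1), (5, 7, 3), (5, 9, 4), (8, 2, 1), (8, 7, 5)]


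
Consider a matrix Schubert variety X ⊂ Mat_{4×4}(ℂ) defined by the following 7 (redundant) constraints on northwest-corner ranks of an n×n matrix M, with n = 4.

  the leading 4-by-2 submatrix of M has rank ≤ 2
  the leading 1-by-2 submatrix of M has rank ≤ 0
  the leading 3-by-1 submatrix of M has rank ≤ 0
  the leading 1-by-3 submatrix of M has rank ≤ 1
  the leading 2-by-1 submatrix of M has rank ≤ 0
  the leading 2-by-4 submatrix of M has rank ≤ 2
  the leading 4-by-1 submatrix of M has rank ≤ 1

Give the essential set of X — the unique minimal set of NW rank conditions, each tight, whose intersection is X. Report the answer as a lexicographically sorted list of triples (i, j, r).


Propagating the 7 rank bounds to every northwest block:

  i=1: 0, 0, 1, 1
  i=2: 0, 1, 2, 2
  i=3: 0, 1, 2, 3
  i=4: 1, 2, 3, 4

giving w = (3, 2, 4, 1) via Δ²R.

D(w) has 4 cells with 2 SE-corners; essential set:

[(1, 2, 0), (3, 1, 0)]


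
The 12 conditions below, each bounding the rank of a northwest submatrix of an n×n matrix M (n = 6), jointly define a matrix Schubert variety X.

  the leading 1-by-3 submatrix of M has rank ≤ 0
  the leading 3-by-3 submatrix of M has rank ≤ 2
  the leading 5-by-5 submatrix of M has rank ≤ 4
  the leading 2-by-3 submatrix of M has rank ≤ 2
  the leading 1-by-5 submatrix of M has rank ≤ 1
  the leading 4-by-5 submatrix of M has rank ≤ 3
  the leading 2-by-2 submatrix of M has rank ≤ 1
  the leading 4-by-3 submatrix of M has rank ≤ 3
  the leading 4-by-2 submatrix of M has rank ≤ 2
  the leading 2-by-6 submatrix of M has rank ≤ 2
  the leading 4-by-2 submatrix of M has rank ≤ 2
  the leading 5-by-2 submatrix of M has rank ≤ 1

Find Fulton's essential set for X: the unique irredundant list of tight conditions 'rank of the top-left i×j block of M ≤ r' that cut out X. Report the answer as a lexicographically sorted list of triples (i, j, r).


Reconstructing r_w from the 12 given conditions:

  i=1: 0  0  0  1  1  1
  i=2: 1  1  1  2  2  2
  i=3: 1  1  2  3  3  3
  i=4: 1  1  2  3  3  4
  i=5: 1  1  2  3  4  5
  i=6: 1  2  3  4  5  6

giving w = (4, 1, 3, 6, 5, 2) via Δ²R.

3 SE-corners of the 7-cell Rothe diagram give Ess(w):

[(1, 3, 0), (4, 5, 3), (5, 2, 1)]
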